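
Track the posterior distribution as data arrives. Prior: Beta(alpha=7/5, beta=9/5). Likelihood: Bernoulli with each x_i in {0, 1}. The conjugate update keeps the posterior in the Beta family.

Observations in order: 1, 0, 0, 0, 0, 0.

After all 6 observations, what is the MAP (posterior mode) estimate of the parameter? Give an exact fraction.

obs 1: x=1 → posterior Beta(12/5, 9/5)
obs 2: x=0 → posterior Beta(12/5, 14/5)
obs 3: x=0 → posterior Beta(12/5, 19/5)
obs 4: x=0 → posterior Beta(12/5, 24/5)
obs 5: x=0 → posterior Beta(12/5, 29/5)
obs 6: x=0 → posterior Beta(12/5, 34/5)

7/36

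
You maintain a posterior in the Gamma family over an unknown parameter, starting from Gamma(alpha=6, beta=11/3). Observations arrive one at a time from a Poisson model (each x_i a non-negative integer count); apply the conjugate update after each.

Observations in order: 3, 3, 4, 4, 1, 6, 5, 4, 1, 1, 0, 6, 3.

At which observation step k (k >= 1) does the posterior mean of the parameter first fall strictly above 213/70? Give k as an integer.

k = 8

obs 1: x=3 → posterior Gamma(9, 14/3)
obs 2: x=3 → posterior Gamma(12, 17/3)
obs 3: x=4 → posterior Gamma(16, 20/3)
obs 4: x=4 → posterior Gamma(20, 23/3)
obs 5: x=1 → posterior Gamma(21, 26/3)
obs 6: x=6 → posterior Gamma(27, 29/3)
obs 7: x=5 → posterior Gamma(32, 32/3)
obs 8: x=4 → posterior Gamma(36, 35/3)
obs 9: x=1 → posterior Gamma(37, 38/3)
obs 10: x=1 → posterior Gamma(38, 41/3)
obs 11: x=0 → posterior Gamma(38, 44/3)
obs 12: x=6 → posterior Gamma(44, 47/3)
obs 13: x=3 → posterior Gamma(47, 50/3)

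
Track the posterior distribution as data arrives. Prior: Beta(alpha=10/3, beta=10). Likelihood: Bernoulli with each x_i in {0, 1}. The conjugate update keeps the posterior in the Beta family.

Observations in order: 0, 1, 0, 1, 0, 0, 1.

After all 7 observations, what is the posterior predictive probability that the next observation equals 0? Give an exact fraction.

42/61

obs 1: x=0 → posterior Beta(10/3, 11)
obs 2: x=1 → posterior Beta(13/3, 11)
obs 3: x=0 → posterior Beta(13/3, 12)
obs 4: x=1 → posterior Beta(16/3, 12)
obs 5: x=0 → posterior Beta(16/3, 13)
obs 6: x=0 → posterior Beta(16/3, 14)
obs 7: x=1 → posterior Beta(19/3, 14)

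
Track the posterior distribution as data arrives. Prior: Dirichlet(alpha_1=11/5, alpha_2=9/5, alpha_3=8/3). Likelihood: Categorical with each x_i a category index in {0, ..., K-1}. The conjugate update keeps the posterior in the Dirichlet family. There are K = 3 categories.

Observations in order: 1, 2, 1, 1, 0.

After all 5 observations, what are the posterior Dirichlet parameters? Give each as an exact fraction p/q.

alpha_1=16/5, alpha_2=24/5, alpha_3=11/3

obs 1: x=1 → posterior Dirichlet(11/5, 14/5, 8/3)
obs 2: x=2 → posterior Dirichlet(11/5, 14/5, 11/3)
obs 3: x=1 → posterior Dirichlet(11/5, 19/5, 11/3)
obs 4: x=1 → posterior Dirichlet(11/5, 24/5, 11/3)
obs 5: x=0 → posterior Dirichlet(16/5, 24/5, 11/3)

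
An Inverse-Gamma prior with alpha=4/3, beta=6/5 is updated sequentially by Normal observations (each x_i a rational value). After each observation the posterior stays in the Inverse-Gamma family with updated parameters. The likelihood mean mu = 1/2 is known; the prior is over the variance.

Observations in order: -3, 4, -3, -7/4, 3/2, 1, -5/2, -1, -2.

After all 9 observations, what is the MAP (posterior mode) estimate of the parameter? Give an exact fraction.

15111/3280

obs 1: x=-3 → posterior Inverse-Gamma(11/6, 293/40)
obs 2: x=4 → posterior Inverse-Gamma(7/3, 269/20)
obs 3: x=-3 → posterior Inverse-Gamma(17/6, 783/40)
obs 4: x=-7/4 → posterior Inverse-Gamma(10/3, 3537/160)
obs 5: x=3/2 → posterior Inverse-Gamma(23/6, 3617/160)
obs 6: x=1 → posterior Inverse-Gamma(13/3, 3637/160)
obs 7: x=-5/2 → posterior Inverse-Gamma(29/6, 4357/160)
obs 8: x=-1 → posterior Inverse-Gamma(16/3, 4537/160)
obs 9: x=-2 → posterior Inverse-Gamma(35/6, 5037/160)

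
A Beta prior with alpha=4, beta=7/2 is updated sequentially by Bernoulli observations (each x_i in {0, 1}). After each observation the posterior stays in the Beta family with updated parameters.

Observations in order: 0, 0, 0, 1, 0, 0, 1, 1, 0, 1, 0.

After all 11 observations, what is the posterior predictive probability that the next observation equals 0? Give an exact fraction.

21/37

obs 1: x=0 → posterior Beta(4, 9/2)
obs 2: x=0 → posterior Beta(4, 11/2)
obs 3: x=0 → posterior Beta(4, 13/2)
obs 4: x=1 → posterior Beta(5, 13/2)
obs 5: x=0 → posterior Beta(5, 15/2)
obs 6: x=0 → posterior Beta(5, 17/2)
obs 7: x=1 → posterior Beta(6, 17/2)
obs 8: x=1 → posterior Beta(7, 17/2)
obs 9: x=0 → posterior Beta(7, 19/2)
obs 10: x=1 → posterior Beta(8, 19/2)
obs 11: x=0 → posterior Beta(8, 21/2)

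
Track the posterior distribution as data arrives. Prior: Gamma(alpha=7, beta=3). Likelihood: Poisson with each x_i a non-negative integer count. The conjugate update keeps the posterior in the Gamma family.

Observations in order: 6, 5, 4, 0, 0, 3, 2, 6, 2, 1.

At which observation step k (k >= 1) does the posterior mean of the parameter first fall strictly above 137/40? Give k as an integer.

k = 2

obs 1: x=6 → posterior Gamma(13, 4)
obs 2: x=5 → posterior Gamma(18, 5)
obs 3: x=4 → posterior Gamma(22, 6)
obs 4: x=0 → posterior Gamma(22, 7)
obs 5: x=0 → posterior Gamma(22, 8)
obs 6: x=3 → posterior Gamma(25, 9)
obs 7: x=2 → posterior Gamma(27, 10)
obs 8: x=6 → posterior Gamma(33, 11)
obs 9: x=2 → posterior Gamma(35, 12)
obs 10: x=1 → posterior Gamma(36, 13)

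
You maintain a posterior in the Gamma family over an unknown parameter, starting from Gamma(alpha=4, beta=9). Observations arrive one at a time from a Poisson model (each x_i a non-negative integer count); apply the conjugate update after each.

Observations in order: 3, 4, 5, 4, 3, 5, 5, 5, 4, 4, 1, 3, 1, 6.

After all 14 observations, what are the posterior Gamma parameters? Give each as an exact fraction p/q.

alpha=57, beta=23

obs 1: x=3 → posterior Gamma(7, 10)
obs 2: x=4 → posterior Gamma(11, 11)
obs 3: x=5 → posterior Gamma(16, 12)
obs 4: x=4 → posterior Gamma(20, 13)
obs 5: x=3 → posterior Gamma(23, 14)
obs 6: x=5 → posterior Gamma(28, 15)
obs 7: x=5 → posterior Gamma(33, 16)
obs 8: x=5 → posterior Gamma(38, 17)
obs 9: x=4 → posterior Gamma(42, 18)
obs 10: x=4 → posterior Gamma(46, 19)
obs 11: x=1 → posterior Gamma(47, 20)
obs 12: x=3 → posterior Gamma(50, 21)
obs 13: x=1 → posterior Gamma(51, 22)
obs 14: x=6 → posterior Gamma(57, 23)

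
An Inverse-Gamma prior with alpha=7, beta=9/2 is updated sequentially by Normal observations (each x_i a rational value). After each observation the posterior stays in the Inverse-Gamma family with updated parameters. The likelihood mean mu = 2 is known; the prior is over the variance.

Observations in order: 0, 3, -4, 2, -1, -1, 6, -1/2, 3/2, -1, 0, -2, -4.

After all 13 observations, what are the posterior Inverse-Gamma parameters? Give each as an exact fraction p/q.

obs 1: x=0 → posterior Inverse-Gamma(15/2, 13/2)
obs 2: x=3 → posterior Inverse-Gamma(8, 7)
obs 3: x=-4 → posterior Inverse-Gamma(17/2, 25)
obs 4: x=2 → posterior Inverse-Gamma(9, 25)
obs 5: x=-1 → posterior Inverse-Gamma(19/2, 59/2)
obs 6: x=-1 → posterior Inverse-Gamma(10, 34)
obs 7: x=6 → posterior Inverse-Gamma(21/2, 42)
obs 8: x=-1/2 → posterior Inverse-Gamma(11, 361/8)
obs 9: x=3/2 → posterior Inverse-Gamma(23/2, 181/4)
obs 10: x=-1 → posterior Inverse-Gamma(12, 199/4)
obs 11: x=0 → posterior Inverse-Gamma(25/2, 207/4)
obs 12: x=-2 → posterior Inverse-Gamma(13, 239/4)
obs 13: x=-4 → posterior Inverse-Gamma(27/2, 311/4)

alpha=27/2, beta=311/4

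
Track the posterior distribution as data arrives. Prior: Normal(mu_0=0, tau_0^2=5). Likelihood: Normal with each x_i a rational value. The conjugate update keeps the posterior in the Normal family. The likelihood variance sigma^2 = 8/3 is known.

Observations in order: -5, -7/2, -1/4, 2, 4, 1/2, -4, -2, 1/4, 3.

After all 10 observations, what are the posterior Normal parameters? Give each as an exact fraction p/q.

mu_0=-75/158, tau_0^2=20/79

obs 1: x=-5 → posterior Normal(-75/23, 40/23)
obs 2: x=-7/2 → posterior Normal(-255/76, 20/19)
obs 3: x=-1/4 → posterior Normal(-525/212, 40/53)
obs 4: x=2 → posterior Normal(-405/272, 10/17)
obs 5: x=4 → posterior Normal(-165/332, 40/83)
obs 6: x=1/2 → posterior Normal(-135/392, 20/49)
obs 7: x=-4 → posterior Normal(-375/452, 40/113)
obs 8: x=-2 → posterior Normal(-495/512, 5/16)
obs 9: x=1/4 → posterior Normal(-120/143, 40/143)
obs 10: x=3 → posterior Normal(-75/158, 20/79)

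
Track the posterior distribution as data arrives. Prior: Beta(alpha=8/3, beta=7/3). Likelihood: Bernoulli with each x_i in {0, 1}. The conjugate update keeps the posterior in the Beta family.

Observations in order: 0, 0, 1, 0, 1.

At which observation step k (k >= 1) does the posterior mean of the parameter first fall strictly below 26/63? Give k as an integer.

obs 1: x=0 → posterior Beta(8/3, 10/3)
obs 2: x=0 → posterior Beta(8/3, 13/3)
obs 3: x=1 → posterior Beta(11/3, 13/3)
obs 4: x=0 → posterior Beta(11/3, 16/3)
obs 5: x=1 → posterior Beta(14/3, 16/3)

k = 2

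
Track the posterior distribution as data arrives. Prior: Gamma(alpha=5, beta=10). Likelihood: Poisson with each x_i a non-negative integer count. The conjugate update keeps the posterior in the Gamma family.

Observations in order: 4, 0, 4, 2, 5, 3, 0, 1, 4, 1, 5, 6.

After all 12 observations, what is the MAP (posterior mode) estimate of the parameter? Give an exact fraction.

39/22

obs 1: x=4 → posterior Gamma(9, 11)
obs 2: x=0 → posterior Gamma(9, 12)
obs 3: x=4 → posterior Gamma(13, 13)
obs 4: x=2 → posterior Gamma(15, 14)
obs 5: x=5 → posterior Gamma(20, 15)
obs 6: x=3 → posterior Gamma(23, 16)
obs 7: x=0 → posterior Gamma(23, 17)
obs 8: x=1 → posterior Gamma(24, 18)
obs 9: x=4 → posterior Gamma(28, 19)
obs 10: x=1 → posterior Gamma(29, 20)
obs 11: x=5 → posterior Gamma(34, 21)
obs 12: x=6 → posterior Gamma(40, 22)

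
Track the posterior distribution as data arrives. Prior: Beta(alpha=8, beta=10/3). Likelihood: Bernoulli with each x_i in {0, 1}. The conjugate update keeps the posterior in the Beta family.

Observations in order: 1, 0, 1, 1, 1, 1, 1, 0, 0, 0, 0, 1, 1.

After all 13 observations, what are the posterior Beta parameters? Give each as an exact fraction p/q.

obs 1: x=1 → posterior Beta(9, 10/3)
obs 2: x=0 → posterior Beta(9, 13/3)
obs 3: x=1 → posterior Beta(10, 13/3)
obs 4: x=1 → posterior Beta(11, 13/3)
obs 5: x=1 → posterior Beta(12, 13/3)
obs 6: x=1 → posterior Beta(13, 13/3)
obs 7: x=1 → posterior Beta(14, 13/3)
obs 8: x=0 → posterior Beta(14, 16/3)
obs 9: x=0 → posterior Beta(14, 19/3)
obs 10: x=0 → posterior Beta(14, 22/3)
obs 11: x=0 → posterior Beta(14, 25/3)
obs 12: x=1 → posterior Beta(15, 25/3)
obs 13: x=1 → posterior Beta(16, 25/3)

alpha=16, beta=25/3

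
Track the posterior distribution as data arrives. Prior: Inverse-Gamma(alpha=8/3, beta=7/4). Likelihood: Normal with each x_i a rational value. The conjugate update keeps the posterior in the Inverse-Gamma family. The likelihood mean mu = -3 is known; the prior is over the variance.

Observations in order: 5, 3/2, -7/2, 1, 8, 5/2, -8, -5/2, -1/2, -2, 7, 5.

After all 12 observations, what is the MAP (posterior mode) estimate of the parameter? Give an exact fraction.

obs 1: x=5 → posterior Inverse-Gamma(19/6, 135/4)
obs 2: x=3/2 → posterior Inverse-Gamma(11/3, 351/8)
obs 3: x=-7/2 → posterior Inverse-Gamma(25/6, 44)
obs 4: x=1 → posterior Inverse-Gamma(14/3, 52)
obs 5: x=8 → posterior Inverse-Gamma(31/6, 225/2)
obs 6: x=5/2 → posterior Inverse-Gamma(17/3, 1021/8)
obs 7: x=-8 → posterior Inverse-Gamma(37/6, 1121/8)
obs 8: x=-5/2 → posterior Inverse-Gamma(20/3, 561/4)
obs 9: x=-1/2 → posterior Inverse-Gamma(43/6, 1147/8)
obs 10: x=-2 → posterior Inverse-Gamma(23/3, 1151/8)
obs 11: x=7 → posterior Inverse-Gamma(49/6, 1551/8)
obs 12: x=5 → posterior Inverse-Gamma(26/3, 1807/8)

5421/232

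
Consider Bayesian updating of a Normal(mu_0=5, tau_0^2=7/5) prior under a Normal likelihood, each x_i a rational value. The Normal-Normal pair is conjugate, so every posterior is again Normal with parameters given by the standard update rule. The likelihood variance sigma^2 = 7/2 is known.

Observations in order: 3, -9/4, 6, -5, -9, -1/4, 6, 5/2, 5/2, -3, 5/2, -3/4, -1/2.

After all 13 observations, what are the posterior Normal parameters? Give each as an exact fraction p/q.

obs 1: x=3 → posterior Normal(31/7, 1)
obs 2: x=-9/4 → posterior Normal(53/18, 7/9)
obs 3: x=6 → posterior Normal(7/2, 7/11)
obs 4: x=-5 → posterior Normal(57/26, 7/13)
obs 5: x=-9 → posterior Normal(7/10, 7/15)
obs 6: x=-1/4 → posterior Normal(10/17, 7/17)
obs 7: x=6 → posterior Normal(22/19, 7/19)
obs 8: x=5/2 → posterior Normal(9/7, 1/3)
obs 9: x=5/2 → posterior Normal(32/23, 7/23)
obs 10: x=-3 → posterior Normal(26/25, 7/25)
obs 11: x=5/2 → posterior Normal(31/27, 7/27)
obs 12: x=-3/4 → posterior Normal(59/58, 7/29)
obs 13: x=-1/2 → posterior Normal(57/62, 7/31)

mu_0=57/62, tau_0^2=7/31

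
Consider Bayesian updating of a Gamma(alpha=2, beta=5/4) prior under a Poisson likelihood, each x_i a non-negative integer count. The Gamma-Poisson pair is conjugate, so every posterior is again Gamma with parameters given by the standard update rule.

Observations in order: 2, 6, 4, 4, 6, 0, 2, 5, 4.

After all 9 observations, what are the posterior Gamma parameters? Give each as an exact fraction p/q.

alpha=35, beta=41/4

obs 1: x=2 → posterior Gamma(4, 9/4)
obs 2: x=6 → posterior Gamma(10, 13/4)
obs 3: x=4 → posterior Gamma(14, 17/4)
obs 4: x=4 → posterior Gamma(18, 21/4)
obs 5: x=6 → posterior Gamma(24, 25/4)
obs 6: x=0 → posterior Gamma(24, 29/4)
obs 7: x=2 → posterior Gamma(26, 33/4)
obs 8: x=5 → posterior Gamma(31, 37/4)
obs 9: x=4 → posterior Gamma(35, 41/4)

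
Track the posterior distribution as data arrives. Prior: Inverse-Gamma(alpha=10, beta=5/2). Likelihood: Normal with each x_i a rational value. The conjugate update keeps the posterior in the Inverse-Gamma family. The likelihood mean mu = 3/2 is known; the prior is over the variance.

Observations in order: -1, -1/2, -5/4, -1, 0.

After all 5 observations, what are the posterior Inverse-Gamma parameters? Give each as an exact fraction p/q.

obs 1: x=-1 → posterior Inverse-Gamma(21/2, 45/8)
obs 2: x=-1/2 → posterior Inverse-Gamma(11, 61/8)
obs 3: x=-5/4 → posterior Inverse-Gamma(23/2, 365/32)
obs 4: x=-1 → posterior Inverse-Gamma(12, 465/32)
obs 5: x=0 → posterior Inverse-Gamma(25/2, 501/32)

alpha=25/2, beta=501/32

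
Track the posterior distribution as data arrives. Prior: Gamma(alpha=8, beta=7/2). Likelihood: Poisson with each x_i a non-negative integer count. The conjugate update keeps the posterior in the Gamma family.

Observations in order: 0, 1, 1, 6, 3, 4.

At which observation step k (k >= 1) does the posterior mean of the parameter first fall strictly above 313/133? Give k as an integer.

k = 6

obs 1: x=0 → posterior Gamma(8, 9/2)
obs 2: x=1 → posterior Gamma(9, 11/2)
obs 3: x=1 → posterior Gamma(10, 13/2)
obs 4: x=6 → posterior Gamma(16, 15/2)
obs 5: x=3 → posterior Gamma(19, 17/2)
obs 6: x=4 → posterior Gamma(23, 19/2)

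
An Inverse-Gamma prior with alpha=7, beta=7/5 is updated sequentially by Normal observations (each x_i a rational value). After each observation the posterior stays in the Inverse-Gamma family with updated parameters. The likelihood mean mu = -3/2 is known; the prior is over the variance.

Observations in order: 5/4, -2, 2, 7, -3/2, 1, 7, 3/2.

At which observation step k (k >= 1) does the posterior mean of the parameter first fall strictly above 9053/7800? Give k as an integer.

obs 1: x=5/4 → posterior Inverse-Gamma(15/2, 829/160)
obs 2: x=-2 → posterior Inverse-Gamma(8, 849/160)
obs 3: x=2 → posterior Inverse-Gamma(17/2, 1829/160)
obs 4: x=7 → posterior Inverse-Gamma(9, 7609/160)
obs 5: x=-3/2 → posterior Inverse-Gamma(19/2, 7609/160)
obs 6: x=1 → posterior Inverse-Gamma(10, 8109/160)
obs 7: x=7 → posterior Inverse-Gamma(21/2, 13889/160)
obs 8: x=3/2 → posterior Inverse-Gamma(11, 14609/160)

k = 3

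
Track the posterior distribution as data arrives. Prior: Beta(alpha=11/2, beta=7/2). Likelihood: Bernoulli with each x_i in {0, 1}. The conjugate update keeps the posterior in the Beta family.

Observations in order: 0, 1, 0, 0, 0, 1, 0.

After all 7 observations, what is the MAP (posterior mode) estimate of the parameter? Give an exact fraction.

obs 1: x=0 → posterior Beta(11/2, 9/2)
obs 2: x=1 → posterior Beta(13/2, 9/2)
obs 3: x=0 → posterior Beta(13/2, 11/2)
obs 4: x=0 → posterior Beta(13/2, 13/2)
obs 5: x=0 → posterior Beta(13/2, 15/2)
obs 6: x=1 → posterior Beta(15/2, 15/2)
obs 7: x=0 → posterior Beta(15/2, 17/2)

13/28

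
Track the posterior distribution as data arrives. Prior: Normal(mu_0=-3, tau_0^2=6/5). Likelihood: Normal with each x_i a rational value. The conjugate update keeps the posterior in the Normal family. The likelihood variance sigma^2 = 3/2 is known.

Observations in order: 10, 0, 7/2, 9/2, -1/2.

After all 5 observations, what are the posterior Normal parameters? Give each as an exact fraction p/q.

mu_0=11/5, tau_0^2=6/25

obs 1: x=10 → posterior Normal(25/9, 2/3)
obs 2: x=0 → posterior Normal(25/13, 6/13)
obs 3: x=7/2 → posterior Normal(39/17, 6/17)
obs 4: x=9/2 → posterior Normal(19/7, 2/7)
obs 5: x=-1/2 → posterior Normal(11/5, 6/25)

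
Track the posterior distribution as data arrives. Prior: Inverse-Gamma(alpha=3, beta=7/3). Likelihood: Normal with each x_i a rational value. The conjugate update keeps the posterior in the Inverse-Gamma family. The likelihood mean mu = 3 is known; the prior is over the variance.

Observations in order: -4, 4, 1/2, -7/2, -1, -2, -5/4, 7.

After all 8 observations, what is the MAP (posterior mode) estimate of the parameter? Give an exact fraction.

obs 1: x=-4 → posterior Inverse-Gamma(7/2, 161/6)
obs 2: x=4 → posterior Inverse-Gamma(4, 82/3)
obs 3: x=1/2 → posterior Inverse-Gamma(9/2, 731/24)
obs 4: x=-7/2 → posterior Inverse-Gamma(5, 619/12)
obs 5: x=-1 → posterior Inverse-Gamma(11/2, 715/12)
obs 6: x=-2 → posterior Inverse-Gamma(6, 865/12)
obs 7: x=-5/4 → posterior Inverse-Gamma(13/2, 7787/96)
obs 8: x=7 → posterior Inverse-Gamma(7, 8555/96)

8555/768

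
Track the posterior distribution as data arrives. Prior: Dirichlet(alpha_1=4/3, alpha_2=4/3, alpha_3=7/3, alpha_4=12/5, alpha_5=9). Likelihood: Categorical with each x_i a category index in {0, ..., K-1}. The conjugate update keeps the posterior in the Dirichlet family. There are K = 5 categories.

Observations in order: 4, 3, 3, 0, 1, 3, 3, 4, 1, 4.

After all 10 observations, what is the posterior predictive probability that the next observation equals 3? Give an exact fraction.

8/33

obs 1: x=4 → posterior Dirichlet(4/3, 4/3, 7/3, 12/5, 10)
obs 2: x=3 → posterior Dirichlet(4/3, 4/3, 7/3, 17/5, 10)
obs 3: x=3 → posterior Dirichlet(4/3, 4/3, 7/3, 22/5, 10)
obs 4: x=0 → posterior Dirichlet(7/3, 4/3, 7/3, 22/5, 10)
obs 5: x=1 → posterior Dirichlet(7/3, 7/3, 7/3, 22/5, 10)
obs 6: x=3 → posterior Dirichlet(7/3, 7/3, 7/3, 27/5, 10)
obs 7: x=3 → posterior Dirichlet(7/3, 7/3, 7/3, 32/5, 10)
obs 8: x=4 → posterior Dirichlet(7/3, 7/3, 7/3, 32/5, 11)
obs 9: x=1 → posterior Dirichlet(7/3, 10/3, 7/3, 32/5, 11)
obs 10: x=4 → posterior Dirichlet(7/3, 10/3, 7/3, 32/5, 12)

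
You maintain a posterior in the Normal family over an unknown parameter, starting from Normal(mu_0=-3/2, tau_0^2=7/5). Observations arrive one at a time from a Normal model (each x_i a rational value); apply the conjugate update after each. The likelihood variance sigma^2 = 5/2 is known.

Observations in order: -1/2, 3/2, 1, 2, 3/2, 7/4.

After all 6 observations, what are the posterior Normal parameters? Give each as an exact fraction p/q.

mu_0=64/109, tau_0^2=35/109

obs 1: x=-1/2 → posterior Normal(-89/78, 35/39)
obs 2: x=3/2 → posterior Normal(-47/106, 35/53)
obs 3: x=1 → posterior Normal(-19/134, 35/67)
obs 4: x=2 → posterior Normal(37/162, 35/81)
obs 5: x=3/2 → posterior Normal(79/190, 7/19)
obs 6: x=7/4 → posterior Normal(64/109, 35/109)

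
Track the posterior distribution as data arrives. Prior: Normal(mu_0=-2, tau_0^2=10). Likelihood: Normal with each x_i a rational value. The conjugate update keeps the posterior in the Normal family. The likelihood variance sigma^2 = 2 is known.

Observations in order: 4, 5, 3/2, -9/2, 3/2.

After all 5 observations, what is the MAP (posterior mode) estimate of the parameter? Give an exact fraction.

71/52

obs 1: x=4 → posterior Normal(3, 5/3)
obs 2: x=5 → posterior Normal(43/11, 10/11)
obs 3: x=3/2 → posterior Normal(101/32, 5/8)
obs 4: x=-9/2 → posterior Normal(4/3, 10/21)
obs 5: x=3/2 → posterior Normal(71/52, 5/13)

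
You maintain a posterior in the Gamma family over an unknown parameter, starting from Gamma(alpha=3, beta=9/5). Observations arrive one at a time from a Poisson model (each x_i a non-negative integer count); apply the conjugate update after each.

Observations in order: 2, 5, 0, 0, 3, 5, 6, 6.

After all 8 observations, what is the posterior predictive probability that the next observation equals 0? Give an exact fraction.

obs 1: x=2 → posterior Gamma(5, 14/5)
obs 2: x=5 → posterior Gamma(10, 19/5)
obs 3: x=0 → posterior Gamma(10, 24/5)
obs 4: x=0 → posterior Gamma(10, 29/5)
obs 5: x=3 → posterior Gamma(13, 34/5)
obs 6: x=5 → posterior Gamma(18, 39/5)
obs 7: x=6 → posterior Gamma(24, 44/5)
obs 8: x=6 → posterior Gamma(30, 49/5)

508021860739623365322188197652216501772434524836001/9371579521404048532164093955522343779646773684862976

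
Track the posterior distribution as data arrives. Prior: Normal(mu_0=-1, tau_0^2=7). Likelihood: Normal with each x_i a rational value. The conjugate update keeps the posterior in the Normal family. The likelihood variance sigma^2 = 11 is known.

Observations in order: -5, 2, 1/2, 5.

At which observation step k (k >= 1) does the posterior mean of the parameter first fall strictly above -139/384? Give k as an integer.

obs 1: x=-5 → posterior Normal(-23/9, 77/18)
obs 2: x=2 → posterior Normal(-32/25, 77/25)
obs 3: x=1/2 → posterior Normal(-57/64, 77/32)
obs 4: x=5 → posterior Normal(1/6, 77/39)

k = 4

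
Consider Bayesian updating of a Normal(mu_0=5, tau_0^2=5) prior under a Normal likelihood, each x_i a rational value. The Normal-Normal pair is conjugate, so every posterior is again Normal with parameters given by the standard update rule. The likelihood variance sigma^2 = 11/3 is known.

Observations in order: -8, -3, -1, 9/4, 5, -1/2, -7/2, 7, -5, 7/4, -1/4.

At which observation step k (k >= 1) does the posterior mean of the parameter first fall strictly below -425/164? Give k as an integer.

obs 1: x=-8 → posterior Normal(-5/2, 55/26)
obs 2: x=-3 → posterior Normal(-110/41, 55/41)
obs 3: x=-1 → posterior Normal(-125/56, 55/56)
obs 4: x=9/4 → posterior Normal(-365/284, 55/71)
obs 5: x=5 → posterior Normal(-65/344, 55/86)
obs 6: x=-1/2 → posterior Normal(-95/404, 55/101)
obs 7: x=-7/2 → posterior Normal(-305/464, 55/116)
obs 8: x=7 → posterior Normal(115/524, 55/131)
obs 9: x=-5 → posterior Normal(-185/584, 55/146)
obs 10: x=7/4 → posterior Normal(-20/161, 55/161)
obs 11: x=-1/4 → posterior Normal(-95/704, 5/16)

k = 2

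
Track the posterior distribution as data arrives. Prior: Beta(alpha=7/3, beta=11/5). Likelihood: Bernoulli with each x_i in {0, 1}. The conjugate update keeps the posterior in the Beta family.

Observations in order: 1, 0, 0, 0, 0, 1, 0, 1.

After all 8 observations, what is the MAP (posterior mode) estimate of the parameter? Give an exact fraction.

obs 1: x=1 → posterior Beta(10/3, 11/5)
obs 2: x=0 → posterior Beta(10/3, 16/5)
obs 3: x=0 → posterior Beta(10/3, 21/5)
obs 4: x=0 → posterior Beta(10/3, 26/5)
obs 5: x=0 → posterior Beta(10/3, 31/5)
obs 6: x=1 → posterior Beta(13/3, 31/5)
obs 7: x=0 → posterior Beta(13/3, 36/5)
obs 8: x=1 → posterior Beta(16/3, 36/5)

65/158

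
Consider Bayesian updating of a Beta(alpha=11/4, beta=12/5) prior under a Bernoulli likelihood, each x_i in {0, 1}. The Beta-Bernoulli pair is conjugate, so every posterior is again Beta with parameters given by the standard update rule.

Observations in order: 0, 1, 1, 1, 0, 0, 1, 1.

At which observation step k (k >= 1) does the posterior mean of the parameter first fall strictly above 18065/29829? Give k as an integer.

obs 1: x=0 → posterior Beta(11/4, 17/5)
obs 2: x=1 → posterior Beta(15/4, 17/5)
obs 3: x=1 → posterior Beta(19/4, 17/5)
obs 4: x=1 → posterior Beta(23/4, 17/5)
obs 5: x=0 → posterior Beta(23/4, 22/5)
obs 6: x=0 → posterior Beta(23/4, 27/5)
obs 7: x=1 → posterior Beta(27/4, 27/5)
obs 8: x=1 → posterior Beta(31/4, 27/5)

k = 4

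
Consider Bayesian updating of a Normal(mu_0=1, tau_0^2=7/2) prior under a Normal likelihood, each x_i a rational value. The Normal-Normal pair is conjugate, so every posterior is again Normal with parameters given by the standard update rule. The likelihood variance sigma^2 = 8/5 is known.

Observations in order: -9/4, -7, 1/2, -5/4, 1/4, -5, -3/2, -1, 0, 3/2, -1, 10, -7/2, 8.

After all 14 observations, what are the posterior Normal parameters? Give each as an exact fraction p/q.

mu_0=-251/2024, tau_0^2=28/253

obs 1: x=-9/4 → posterior Normal(-251/204, 56/51)
obs 2: x=-7 → posterior Normal(-1231/344, 28/43)
obs 3: x=1/2 → posterior Normal(-1161/484, 56/121)
obs 4: x=-5/4 → posterior Normal(-167/78, 14/39)
obs 5: x=1/4 → posterior Normal(-1301/764, 56/191)
obs 6: x=-5 → posterior Normal(-2001/904, 28/113)
obs 7: x=-3/2 → posterior Normal(-737/348, 56/261)
obs 8: x=-1 → posterior Normal(-2351/1184, 7/37)
obs 9: x=0 → posterior Normal(-2351/1324, 56/331)
obs 10: x=3/2 → posterior Normal(-2141/1464, 28/183)
obs 11: x=-1 → posterior Normal(-2281/1604, 56/401)
obs 12: x=10 → posterior Normal(-881/1744, 14/109)
obs 13: x=-7/2 → posterior Normal(-457/628, 56/471)
obs 14: x=8 → posterior Normal(-251/2024, 28/253)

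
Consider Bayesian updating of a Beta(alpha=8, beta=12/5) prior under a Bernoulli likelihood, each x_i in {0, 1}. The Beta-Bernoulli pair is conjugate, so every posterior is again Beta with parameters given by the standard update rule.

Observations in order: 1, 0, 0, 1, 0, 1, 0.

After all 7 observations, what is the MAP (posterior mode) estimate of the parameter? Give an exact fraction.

obs 1: x=1 → posterior Beta(9, 12/5)
obs 2: x=0 → posterior Beta(9, 17/5)
obs 3: x=0 → posterior Beta(9, 22/5)
obs 4: x=1 → posterior Beta(10, 22/5)
obs 5: x=0 → posterior Beta(10, 27/5)
obs 6: x=1 → posterior Beta(11, 27/5)
obs 7: x=0 → posterior Beta(11, 32/5)

50/77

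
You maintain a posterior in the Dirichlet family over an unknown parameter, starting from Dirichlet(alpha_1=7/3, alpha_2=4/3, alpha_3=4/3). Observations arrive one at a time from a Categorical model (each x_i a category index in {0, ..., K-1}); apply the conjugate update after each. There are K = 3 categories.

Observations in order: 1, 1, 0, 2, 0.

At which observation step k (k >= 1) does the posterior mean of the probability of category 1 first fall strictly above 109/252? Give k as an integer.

obs 1: x=1 → posterior Dirichlet(7/3, 7/3, 4/3)
obs 2: x=1 → posterior Dirichlet(7/3, 10/3, 4/3)
obs 3: x=0 → posterior Dirichlet(10/3, 10/3, 4/3)
obs 4: x=2 → posterior Dirichlet(10/3, 10/3, 7/3)
obs 5: x=0 → posterior Dirichlet(13/3, 10/3, 7/3)

k = 2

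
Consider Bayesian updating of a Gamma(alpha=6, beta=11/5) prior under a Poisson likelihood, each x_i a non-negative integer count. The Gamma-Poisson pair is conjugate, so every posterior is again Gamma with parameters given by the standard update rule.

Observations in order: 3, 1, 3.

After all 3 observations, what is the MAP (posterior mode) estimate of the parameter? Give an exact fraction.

30/13

obs 1: x=3 → posterior Gamma(9, 16/5)
obs 2: x=1 → posterior Gamma(10, 21/5)
obs 3: x=3 → posterior Gamma(13, 26/5)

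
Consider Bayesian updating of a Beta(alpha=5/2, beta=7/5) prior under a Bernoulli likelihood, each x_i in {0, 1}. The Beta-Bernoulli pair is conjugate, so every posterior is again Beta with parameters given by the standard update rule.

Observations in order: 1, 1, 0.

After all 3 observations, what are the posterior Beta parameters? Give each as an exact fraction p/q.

alpha=9/2, beta=12/5

obs 1: x=1 → posterior Beta(7/2, 7/5)
obs 2: x=1 → posterior Beta(9/2, 7/5)
obs 3: x=0 → posterior Beta(9/2, 12/5)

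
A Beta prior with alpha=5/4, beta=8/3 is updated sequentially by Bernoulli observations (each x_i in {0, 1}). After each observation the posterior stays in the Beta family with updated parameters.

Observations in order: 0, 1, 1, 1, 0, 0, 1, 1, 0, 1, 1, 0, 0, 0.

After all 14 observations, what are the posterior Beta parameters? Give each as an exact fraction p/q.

alpha=33/4, beta=29/3

obs 1: x=0 → posterior Beta(5/4, 11/3)
obs 2: x=1 → posterior Beta(9/4, 11/3)
obs 3: x=1 → posterior Beta(13/4, 11/3)
obs 4: x=1 → posterior Beta(17/4, 11/3)
obs 5: x=0 → posterior Beta(17/4, 14/3)
obs 6: x=0 → posterior Beta(17/4, 17/3)
obs 7: x=1 → posterior Beta(21/4, 17/3)
obs 8: x=1 → posterior Beta(25/4, 17/3)
obs 9: x=0 → posterior Beta(25/4, 20/3)
obs 10: x=1 → posterior Beta(29/4, 20/3)
obs 11: x=1 → posterior Beta(33/4, 20/3)
obs 12: x=0 → posterior Beta(33/4, 23/3)
obs 13: x=0 → posterior Beta(33/4, 26/3)
obs 14: x=0 → posterior Beta(33/4, 29/3)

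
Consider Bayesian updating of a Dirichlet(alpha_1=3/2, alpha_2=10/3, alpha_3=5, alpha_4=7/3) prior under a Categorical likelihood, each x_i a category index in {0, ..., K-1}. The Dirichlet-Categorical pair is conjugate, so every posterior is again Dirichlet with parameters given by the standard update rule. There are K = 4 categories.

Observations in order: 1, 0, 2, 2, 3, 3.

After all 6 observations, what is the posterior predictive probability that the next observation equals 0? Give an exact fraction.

15/109

obs 1: x=1 → posterior Dirichlet(3/2, 13/3, 5, 7/3)
obs 2: x=0 → posterior Dirichlet(5/2, 13/3, 5, 7/3)
obs 3: x=2 → posterior Dirichlet(5/2, 13/3, 6, 7/3)
obs 4: x=2 → posterior Dirichlet(5/2, 13/3, 7, 7/3)
obs 5: x=3 → posterior Dirichlet(5/2, 13/3, 7, 10/3)
obs 6: x=3 → posterior Dirichlet(5/2, 13/3, 7, 13/3)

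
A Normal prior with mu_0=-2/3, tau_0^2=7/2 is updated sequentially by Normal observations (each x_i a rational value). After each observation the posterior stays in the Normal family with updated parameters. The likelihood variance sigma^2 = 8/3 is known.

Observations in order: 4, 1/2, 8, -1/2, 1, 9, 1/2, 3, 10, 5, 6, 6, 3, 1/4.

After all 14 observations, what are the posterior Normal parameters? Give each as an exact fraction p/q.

obs 1: x=4 → posterior Normal(220/111, 56/37)
obs 2: x=1/2 → posterior Normal(503/348, 28/29)
obs 3: x=8 → posterior Normal(1511/474, 56/79)
obs 4: x=-1/2 → posterior Normal(181/75, 14/25)
obs 5: x=1 → posterior Normal(787/363, 56/121)
obs 6: x=9 → posterior Normal(677/213, 28/71)
obs 7: x=1/2 → posterior Normal(17/6, 56/163)
obs 8: x=3 → posterior Normal(3149/1104, 7/23)
obs 9: x=10 → posterior Normal(4409/1230, 56/205)
obs 10: x=5 → posterior Normal(5039/1356, 28/113)
obs 11: x=6 → posterior Normal(305/78, 56/247)
obs 12: x=6 → posterior Normal(6551/1608, 14/67)
obs 13: x=3 → posterior Normal(6929/1734, 56/289)
obs 14: x=1/4 → posterior Normal(13921/3720, 28/155)

mu_0=13921/3720, tau_0^2=28/155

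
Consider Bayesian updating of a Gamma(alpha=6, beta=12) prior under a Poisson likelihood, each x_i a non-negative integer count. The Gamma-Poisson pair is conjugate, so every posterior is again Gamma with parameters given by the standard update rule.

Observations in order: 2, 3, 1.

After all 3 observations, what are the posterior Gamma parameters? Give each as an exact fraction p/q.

alpha=12, beta=15

obs 1: x=2 → posterior Gamma(8, 13)
obs 2: x=3 → posterior Gamma(11, 14)
obs 3: x=1 → posterior Gamma(12, 15)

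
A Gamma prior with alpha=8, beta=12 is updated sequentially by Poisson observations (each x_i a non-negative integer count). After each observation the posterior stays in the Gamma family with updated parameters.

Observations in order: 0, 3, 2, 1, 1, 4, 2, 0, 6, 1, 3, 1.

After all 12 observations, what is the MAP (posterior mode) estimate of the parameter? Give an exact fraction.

obs 1: x=0 → posterior Gamma(8, 13)
obs 2: x=3 → posterior Gamma(11, 14)
obs 3: x=2 → posterior Gamma(13, 15)
obs 4: x=1 → posterior Gamma(14, 16)
obs 5: x=1 → posterior Gamma(15, 17)
obs 6: x=4 → posterior Gamma(19, 18)
obs 7: x=2 → posterior Gamma(21, 19)
obs 8: x=0 → posterior Gamma(21, 20)
obs 9: x=6 → posterior Gamma(27, 21)
obs 10: x=1 → posterior Gamma(28, 22)
obs 11: x=3 → posterior Gamma(31, 23)
obs 12: x=1 → posterior Gamma(32, 24)

31/24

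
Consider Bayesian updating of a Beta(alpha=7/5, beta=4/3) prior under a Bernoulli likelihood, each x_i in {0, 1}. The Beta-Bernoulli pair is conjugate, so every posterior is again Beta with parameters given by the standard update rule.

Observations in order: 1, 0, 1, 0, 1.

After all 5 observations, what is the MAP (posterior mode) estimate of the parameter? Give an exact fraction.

obs 1: x=1 → posterior Beta(12/5, 4/3)
obs 2: x=0 → posterior Beta(12/5, 7/3)
obs 3: x=1 → posterior Beta(17/5, 7/3)
obs 4: x=0 → posterior Beta(17/5, 10/3)
obs 5: x=1 → posterior Beta(22/5, 10/3)

51/86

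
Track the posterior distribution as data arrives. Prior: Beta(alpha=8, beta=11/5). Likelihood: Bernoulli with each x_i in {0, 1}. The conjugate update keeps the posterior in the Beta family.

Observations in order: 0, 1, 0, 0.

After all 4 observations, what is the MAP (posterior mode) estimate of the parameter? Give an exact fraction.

40/61

obs 1: x=0 → posterior Beta(8, 16/5)
obs 2: x=1 → posterior Beta(9, 16/5)
obs 3: x=0 → posterior Beta(9, 21/5)
obs 4: x=0 → posterior Beta(9, 26/5)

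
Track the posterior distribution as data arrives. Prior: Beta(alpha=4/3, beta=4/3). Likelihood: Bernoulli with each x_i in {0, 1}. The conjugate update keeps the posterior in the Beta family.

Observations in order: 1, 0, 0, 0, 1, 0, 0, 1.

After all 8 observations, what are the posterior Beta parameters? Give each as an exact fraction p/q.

obs 1: x=1 → posterior Beta(7/3, 4/3)
obs 2: x=0 → posterior Beta(7/3, 7/3)
obs 3: x=0 → posterior Beta(7/3, 10/3)
obs 4: x=0 → posterior Beta(7/3, 13/3)
obs 5: x=1 → posterior Beta(10/3, 13/3)
obs 6: x=0 → posterior Beta(10/3, 16/3)
obs 7: x=0 → posterior Beta(10/3, 19/3)
obs 8: x=1 → posterior Beta(13/3, 19/3)

alpha=13/3, beta=19/3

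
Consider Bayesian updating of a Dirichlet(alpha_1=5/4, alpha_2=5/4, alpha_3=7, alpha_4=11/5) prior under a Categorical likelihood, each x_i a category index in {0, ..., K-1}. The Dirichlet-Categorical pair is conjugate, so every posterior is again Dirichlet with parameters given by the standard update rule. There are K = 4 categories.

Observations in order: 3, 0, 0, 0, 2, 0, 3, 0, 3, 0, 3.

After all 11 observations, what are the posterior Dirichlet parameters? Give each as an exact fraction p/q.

alpha_1=29/4, alpha_2=5/4, alpha_3=8, alpha_4=31/5

obs 1: x=3 → posterior Dirichlet(5/4, 5/4, 7, 16/5)
obs 2: x=0 → posterior Dirichlet(9/4, 5/4, 7, 16/5)
obs 3: x=0 → posterior Dirichlet(13/4, 5/4, 7, 16/5)
obs 4: x=0 → posterior Dirichlet(17/4, 5/4, 7, 16/5)
obs 5: x=2 → posterior Dirichlet(17/4, 5/4, 8, 16/5)
obs 6: x=0 → posterior Dirichlet(21/4, 5/4, 8, 16/5)
obs 7: x=3 → posterior Dirichlet(21/4, 5/4, 8, 21/5)
obs 8: x=0 → posterior Dirichlet(25/4, 5/4, 8, 21/5)
obs 9: x=3 → posterior Dirichlet(25/4, 5/4, 8, 26/5)
obs 10: x=0 → posterior Dirichlet(29/4, 5/4, 8, 26/5)
obs 11: x=3 → posterior Dirichlet(29/4, 5/4, 8, 31/5)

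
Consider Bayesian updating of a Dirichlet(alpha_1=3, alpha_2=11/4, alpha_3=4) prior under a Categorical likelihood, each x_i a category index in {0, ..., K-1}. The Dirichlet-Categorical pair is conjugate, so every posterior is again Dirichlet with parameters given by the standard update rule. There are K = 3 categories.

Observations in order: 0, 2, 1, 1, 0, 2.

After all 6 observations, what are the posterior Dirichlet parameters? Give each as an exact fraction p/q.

alpha_1=5, alpha_2=19/4, alpha_3=6

obs 1: x=0 → posterior Dirichlet(4, 11/4, 4)
obs 2: x=2 → posterior Dirichlet(4, 11/4, 5)
obs 3: x=1 → posterior Dirichlet(4, 15/4, 5)
obs 4: x=1 → posterior Dirichlet(4, 19/4, 5)
obs 5: x=0 → posterior Dirichlet(5, 19/4, 5)
obs 6: x=2 → posterior Dirichlet(5, 19/4, 6)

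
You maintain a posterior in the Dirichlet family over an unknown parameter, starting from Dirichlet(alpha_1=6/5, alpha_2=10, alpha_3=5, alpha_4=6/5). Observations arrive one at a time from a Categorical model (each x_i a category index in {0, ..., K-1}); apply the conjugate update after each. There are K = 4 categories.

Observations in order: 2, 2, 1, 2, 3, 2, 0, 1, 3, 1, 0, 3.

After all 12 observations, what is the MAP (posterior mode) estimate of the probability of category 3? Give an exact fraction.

obs 1: x=2 → posterior Dirichlet(6/5, 10, 6, 6/5)
obs 2: x=2 → posterior Dirichlet(6/5, 10, 7, 6/5)
obs 3: x=1 → posterior Dirichlet(6/5, 11, 7, 6/5)
obs 4: x=2 → posterior Dirichlet(6/5, 11, 8, 6/5)
obs 5: x=3 → posterior Dirichlet(6/5, 11, 8, 11/5)
obs 6: x=2 → posterior Dirichlet(6/5, 11, 9, 11/5)
obs 7: x=0 → posterior Dirichlet(11/5, 11, 9, 11/5)
obs 8: x=1 → posterior Dirichlet(11/5, 12, 9, 11/5)
obs 9: x=3 → posterior Dirichlet(11/5, 12, 9, 16/5)
obs 10: x=1 → posterior Dirichlet(11/5, 13, 9, 16/5)
obs 11: x=0 → posterior Dirichlet(16/5, 13, 9, 16/5)
obs 12: x=3 → posterior Dirichlet(16/5, 13, 9, 21/5)

16/127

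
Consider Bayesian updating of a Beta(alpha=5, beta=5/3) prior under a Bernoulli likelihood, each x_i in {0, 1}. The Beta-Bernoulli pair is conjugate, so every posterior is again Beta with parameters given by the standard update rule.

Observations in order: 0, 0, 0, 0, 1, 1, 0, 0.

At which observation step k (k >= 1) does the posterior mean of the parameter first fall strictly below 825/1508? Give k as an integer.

k = 3

obs 1: x=0 → posterior Beta(5, 8/3)
obs 2: x=0 → posterior Beta(5, 11/3)
obs 3: x=0 → posterior Beta(5, 14/3)
obs 4: x=0 → posterior Beta(5, 17/3)
obs 5: x=1 → posterior Beta(6, 17/3)
obs 6: x=1 → posterior Beta(7, 17/3)
obs 7: x=0 → posterior Beta(7, 20/3)
obs 8: x=0 → posterior Beta(7, 23/3)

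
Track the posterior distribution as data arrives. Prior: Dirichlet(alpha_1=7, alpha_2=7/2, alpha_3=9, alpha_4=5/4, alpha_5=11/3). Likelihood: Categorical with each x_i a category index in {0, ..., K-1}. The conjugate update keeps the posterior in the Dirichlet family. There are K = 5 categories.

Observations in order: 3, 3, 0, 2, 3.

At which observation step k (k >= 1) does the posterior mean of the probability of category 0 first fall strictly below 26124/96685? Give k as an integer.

k = 2

obs 1: x=3 → posterior Dirichlet(7, 7/2, 9, 9/4, 11/3)
obs 2: x=3 → posterior Dirichlet(7, 7/2, 9, 13/4, 11/3)
obs 3: x=0 → posterior Dirichlet(8, 7/2, 9, 13/4, 11/3)
obs 4: x=2 → posterior Dirichlet(8, 7/2, 10, 13/4, 11/3)
obs 5: x=3 → posterior Dirichlet(8, 7/2, 10, 17/4, 11/3)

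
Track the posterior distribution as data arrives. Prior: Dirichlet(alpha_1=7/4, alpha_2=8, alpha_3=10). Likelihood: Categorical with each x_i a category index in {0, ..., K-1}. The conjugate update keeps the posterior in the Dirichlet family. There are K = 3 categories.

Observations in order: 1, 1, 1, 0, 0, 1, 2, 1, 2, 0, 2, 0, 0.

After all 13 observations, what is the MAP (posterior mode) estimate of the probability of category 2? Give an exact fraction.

obs 1: x=1 → posterior Dirichlet(7/4, 9, 10)
obs 2: x=1 → posterior Dirichlet(7/4, 10, 10)
obs 3: x=1 → posterior Dirichlet(7/4, 11, 10)
obs 4: x=0 → posterior Dirichlet(11/4, 11, 10)
obs 5: x=0 → posterior Dirichlet(15/4, 11, 10)
obs 6: x=1 → posterior Dirichlet(15/4, 12, 10)
obs 7: x=2 → posterior Dirichlet(15/4, 12, 11)
obs 8: x=1 → posterior Dirichlet(15/4, 13, 11)
obs 9: x=2 → posterior Dirichlet(15/4, 13, 12)
obs 10: x=0 → posterior Dirichlet(19/4, 13, 12)
obs 11: x=2 → posterior Dirichlet(19/4, 13, 13)
obs 12: x=0 → posterior Dirichlet(23/4, 13, 13)
obs 13: x=0 → posterior Dirichlet(27/4, 13, 13)

48/119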